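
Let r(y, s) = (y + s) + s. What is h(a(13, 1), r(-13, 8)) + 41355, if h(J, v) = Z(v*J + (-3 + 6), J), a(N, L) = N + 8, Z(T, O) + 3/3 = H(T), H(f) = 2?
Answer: 41356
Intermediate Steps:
Z(T, O) = 1 (Z(T, O) = -1 + 2 = 1)
r(y, s) = y + 2*s (r(y, s) = (s + y) + s = y + 2*s)
a(N, L) = 8 + N
h(J, v) = 1
h(a(13, 1), r(-13, 8)) + 41355 = 1 + 41355 = 41356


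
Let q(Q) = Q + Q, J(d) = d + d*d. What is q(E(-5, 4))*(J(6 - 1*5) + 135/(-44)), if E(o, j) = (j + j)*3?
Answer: -564/11 ≈ -51.273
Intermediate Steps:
J(d) = d + d²
E(o, j) = 6*j (E(o, j) = (2*j)*3 = 6*j)
q(Q) = 2*Q
q(E(-5, 4))*(J(6 - 1*5) + 135/(-44)) = (2*(6*4))*((6 - 1*5)*(1 + (6 - 1*5)) + 135/(-44)) = (2*24)*((6 - 5)*(1 + (6 - 5)) + 135*(-1/44)) = 48*(1*(1 + 1) - 135/44) = 48*(1*2 - 135/44) = 48*(2 - 135/44) = 48*(-47/44) = -564/11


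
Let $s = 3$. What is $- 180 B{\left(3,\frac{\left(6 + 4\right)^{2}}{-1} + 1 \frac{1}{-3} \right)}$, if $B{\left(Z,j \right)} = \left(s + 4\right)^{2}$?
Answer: $-8820$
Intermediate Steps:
$B{\left(Z,j \right)} = 49$ ($B{\left(Z,j \right)} = \left(3 + 4\right)^{2} = 7^{2} = 49$)
$- 180 B{\left(3,\frac{\left(6 + 4\right)^{2}}{-1} + 1 \frac{1}{-3} \right)} = \left(-180\right) 49 = -8820$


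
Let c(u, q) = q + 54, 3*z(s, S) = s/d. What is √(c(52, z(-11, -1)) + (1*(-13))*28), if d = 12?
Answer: I*√11171/6 ≈ 17.615*I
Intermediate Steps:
z(s, S) = s/36 (z(s, S) = (s/12)/3 = s/36)
c(u, q) = 54 + q
√(c(52, z(-11, -1)) + (1*(-13))*28) = √((54 + (1/36)*(-11)) + (1*(-13))*28) = √((54 - 11/36) - 13*28) = √(1933/36 - 364) = √(-11171/36) = I*√11171/6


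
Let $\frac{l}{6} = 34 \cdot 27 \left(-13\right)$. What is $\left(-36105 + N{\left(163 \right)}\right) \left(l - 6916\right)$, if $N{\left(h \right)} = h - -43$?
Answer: $2818789480$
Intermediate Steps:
$N{\left(h \right)} = 43 + h$ ($N{\left(h \right)} = h + 43 = 43 + h$)
$l = -71604$ ($l = 6 \cdot 34 \cdot 27 \left(-13\right) = 6 \cdot 918 \left(-13\right) = 6 \left(-11934\right) = -71604$)
$\left(-36105 + N{\left(163 \right)}\right) \left(l - 6916\right) = \left(-36105 + \left(43 + 163\right)\right) \left(-71604 - 6916\right) = \left(-36105 + 206\right) \left(-78520\right) = \left(-35899\right) \left(-78520\right) = 2818789480$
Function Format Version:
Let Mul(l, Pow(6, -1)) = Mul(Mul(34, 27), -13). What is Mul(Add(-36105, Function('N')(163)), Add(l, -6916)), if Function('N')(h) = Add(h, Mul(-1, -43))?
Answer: 2818789480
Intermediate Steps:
Function('N')(h) = Add(43, h) (Function('N')(h) = Add(h, 43) = Add(43, h))
l = -71604 (l = Mul(6, Mul(Mul(34, 27), -13)) = Mul(6, Mul(918, -13)) = Mul(6, -11934) = -71604)
Mul(Add(-36105, Function('N')(163)), Add(l, -6916)) = Mul(Add(-36105, Add(43, 163)), Add(-71604, -6916)) = Mul(Add(-36105, 206), -78520) = Mul(-35899, -78520) = 2818789480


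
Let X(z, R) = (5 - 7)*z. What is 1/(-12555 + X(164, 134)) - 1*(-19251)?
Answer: 248010632/12883 ≈ 19251.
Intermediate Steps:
X(z, R) = -2*z
1/(-12555 + X(164, 134)) - 1*(-19251) = 1/(-12555 - 2*164) - 1*(-19251) = 1/(-12555 - 328) + 19251 = 1/(-12883) + 19251 = -1/12883 + 19251 = 248010632/12883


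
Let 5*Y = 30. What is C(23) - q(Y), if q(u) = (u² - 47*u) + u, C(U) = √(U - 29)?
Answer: 240 + I*√6 ≈ 240.0 + 2.4495*I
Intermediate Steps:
Y = 6 (Y = (⅕)*30 = 6)
C(U) = √(-29 + U)
q(u) = u² - 46*u
C(23) - q(Y) = √(-29 + 23) - 6*(-46 + 6) = √(-6) - 6*(-40) = I*√6 - 1*(-240) = I*√6 + 240 = 240 + I*√6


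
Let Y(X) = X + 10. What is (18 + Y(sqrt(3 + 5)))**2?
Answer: 792 + 112*sqrt(2) ≈ 950.39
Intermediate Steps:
Y(X) = 10 + X
(18 + Y(sqrt(3 + 5)))**2 = (18 + (10 + sqrt(3 + 5)))**2 = (18 + (10 + sqrt(8)))**2 = (18 + (10 + 2*sqrt(2)))**2 = (28 + 2*sqrt(2))**2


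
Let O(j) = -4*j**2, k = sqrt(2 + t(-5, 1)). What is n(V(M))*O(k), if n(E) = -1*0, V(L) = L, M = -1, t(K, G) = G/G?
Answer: 0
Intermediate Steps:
t(K, G) = 1
n(E) = 0
k = sqrt(3) (k = sqrt(2 + 1) = sqrt(3) ≈ 1.7320)
n(V(M))*O(k) = 0*(-4*(sqrt(3))**2) = 0*(-4*3) = 0*(-12) = 0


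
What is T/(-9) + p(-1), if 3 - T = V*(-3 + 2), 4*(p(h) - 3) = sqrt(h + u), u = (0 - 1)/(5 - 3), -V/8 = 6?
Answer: 8 + I*sqrt(6)/8 ≈ 8.0 + 0.30619*I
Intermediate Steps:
V = -48 (V = -8*6 = -48)
u = -1/2 ≈ -0.50000
p(h) = 3 + sqrt(-1/2 + h)/4 (p(h) = 3 + sqrt(h - 1/2)/4 = 3 + sqrt(-1/2 + h)/4)
T = -45 (T = 3 - (-48)*(-3 + 2) = 3 - (-48)*(-1) = 3 - 1*48 = 3 - 48 = -45)
T/(-9) + p(-1) = -45/(-9) + (3 + sqrt(-2 + 4*(-1))/8) = -45*(-1/9) + (3 + sqrt(-2 - 4)/8) = 5 + (3 + sqrt(-6)/8) = 5 + (3 + (I*sqrt(6))/8) = 5 + (3 + I*sqrt(6)/8) = 8 + I*sqrt(6)/8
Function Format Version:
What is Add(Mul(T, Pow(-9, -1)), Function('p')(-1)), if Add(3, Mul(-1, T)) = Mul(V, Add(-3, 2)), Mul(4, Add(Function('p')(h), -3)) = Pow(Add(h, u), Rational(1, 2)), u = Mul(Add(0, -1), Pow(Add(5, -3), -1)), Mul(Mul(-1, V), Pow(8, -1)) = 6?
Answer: Add(8, Mul(Rational(1, 8), I, Pow(6, Rational(1, 2)))) ≈ Add(8.0000, Mul(0.30619, I))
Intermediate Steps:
V = -48 (V = Mul(-8, 6) = -48)
u = Rational(-1, 2) (u = Mul(-1, Pow(2, -1)) = Mul(-1, Rational(1, 2)) = Rational(-1, 2) ≈ -0.50000)
Function('p')(h) = Add(3, Mul(Rational(1, 4), Pow(Add(Rational(-1, 2), h), Rational(1, 2)))) (Function('p')(h) = Add(3, Mul(Rational(1, 4), Pow(Add(h, Rational(-1, 2)), Rational(1, 2)))) = Add(3, Mul(Rational(1, 4), Pow(Add(Rational(-1, 2), h), Rational(1, 2)))))
T = -45 (T = Add(3, Mul(-1, Mul(-48, Add(-3, 2)))) = Add(3, Mul(-1, Mul(-48, -1))) = Add(3, Mul(-1, 48)) = Add(3, -48) = -45)
Add(Mul(T, Pow(-9, -1)), Function('p')(-1)) = Add(Mul(-45, Pow(-9, -1)), Add(3, Mul(Rational(1, 8), Pow(Add(-2, Mul(4, -1)), Rational(1, 2))))) = Add(Mul(-45, Rational(-1, 9)), Add(3, Mul(Rational(1, 8), Pow(Add(-2, -4), Rational(1, 2))))) = Add(5, Add(3, Mul(Rational(1, 8), Pow(-6, Rational(1, 2))))) = Add(5, Add(3, Mul(Rational(1, 8), Mul(I, Pow(6, Rational(1, 2)))))) = Add(5, Add(3, Mul(Rational(1, 8), I, Pow(6, Rational(1, 2))))) = Add(8, Mul(Rational(1, 8), I, Pow(6, Rational(1, 2))))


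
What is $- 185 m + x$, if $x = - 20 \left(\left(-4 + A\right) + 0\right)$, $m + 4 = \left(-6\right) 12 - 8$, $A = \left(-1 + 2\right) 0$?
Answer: $15620$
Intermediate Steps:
$A = 0$ ($A = 1 \cdot 0 = 0$)
$m = -84$ ($m = -4 - 80 = -84$)
$x = 80$ ($x = - 20 \left(\left(-4 + 0\right) + 0\right) = - 20 \left(-4 + 0\right) = \left(-20\right) \left(-4\right) = 80$)
$- 185 m + x = \left(-185\right) \left(-84\right) + 80 = 15540 + 80 = 15620$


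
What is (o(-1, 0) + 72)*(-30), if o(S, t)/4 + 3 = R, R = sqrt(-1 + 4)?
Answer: -1800 - 120*sqrt(3) ≈ -2007.8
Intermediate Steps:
R = sqrt(3) ≈ 1.7320
o(S, t) = -12 + 4*sqrt(3)
(o(-1, 0) + 72)*(-30) = ((-12 + 4*sqrt(3)) + 72)*(-30) = (60 + 4*sqrt(3))*(-30) = -1800 - 120*sqrt(3)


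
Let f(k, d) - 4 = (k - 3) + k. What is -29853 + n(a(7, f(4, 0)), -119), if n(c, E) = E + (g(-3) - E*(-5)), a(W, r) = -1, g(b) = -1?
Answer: -30568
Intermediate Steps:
f(k, d) = 1 + 2*k (f(k, d) = 4 + ((k - 3) + k) = 4 + ((-3 + k) + k) = 4 + (-3 + 2*k) = 1 + 2*k)
n(c, E) = -1 + 6*E (n(c, E) = E + (-1 - E*(-5)) = E + (-1 - (-5)*E) = E + (-1 + 5*E) = -1 + 6*E)
-29853 + n(a(7, f(4, 0)), -119) = -29853 + (-1 + 6*(-119)) = -29853 + (-1 - 714) = -29853 - 715 = -30568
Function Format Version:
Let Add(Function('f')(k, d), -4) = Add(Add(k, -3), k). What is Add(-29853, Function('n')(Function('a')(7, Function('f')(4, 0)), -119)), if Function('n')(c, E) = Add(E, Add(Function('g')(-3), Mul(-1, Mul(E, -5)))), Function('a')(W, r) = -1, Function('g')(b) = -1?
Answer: -30568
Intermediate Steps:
Function('f')(k, d) = Add(1, Mul(2, k)) (Function('f')(k, d) = Add(4, Add(Add(k, -3), k)) = Add(4, Add(Add(-3, k), k)) = Add(4, Add(-3, Mul(2, k))) = Add(1, Mul(2, k)))
Function('n')(c, E) = Add(-1, Mul(6, E)) (Function('n')(c, E) = Add(E, Add(-1, Mul(-1, Mul(E, -5)))) = Add(E, Add(-1, Mul(-1, Mul(-5, E)))) = Add(E, Add(-1, Mul(5, E))) = Add(-1, Mul(6, E)))
Add(-29853, Function('n')(Function('a')(7, Function('f')(4, 0)), -119)) = Add(-29853, Add(-1, Mul(6, -119))) = Add(-29853, Add(-1, -714)) = Add(-29853, -715) = -30568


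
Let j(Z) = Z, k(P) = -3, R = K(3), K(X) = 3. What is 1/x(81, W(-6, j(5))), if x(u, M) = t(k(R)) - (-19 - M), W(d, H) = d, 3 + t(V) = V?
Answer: ⅐ ≈ 0.14286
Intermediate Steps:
R = 3
t(V) = -3 + V
x(u, M) = 13 + M (x(u, M) = (-3 - 3) - (-19 - M) = -6 + (19 + M) = 13 + M)
1/x(81, W(-6, j(5))) = 1/(13 - 6) = 1/7 = ⅐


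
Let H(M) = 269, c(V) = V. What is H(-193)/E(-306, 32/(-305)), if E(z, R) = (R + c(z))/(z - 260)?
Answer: 23218735/46681 ≈ 497.39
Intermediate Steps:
E(z, R) = (R + z)/(-260 + z) (E(z, R) = (R + z)/(z - 260) = (R + z)/(-260 + z))
H(-193)/E(-306, 32/(-305)) = 269/(((32/(-305) - 306)/(-260 - 306))) = 269/(((32*(-1/305) - 306)/(-566))) = 269/((-(-32/305 - 306)/566)) = 269/((-1/566*(-93362/305))) = 269/(46681/86315) = 269*(86315/46681) = 23218735/46681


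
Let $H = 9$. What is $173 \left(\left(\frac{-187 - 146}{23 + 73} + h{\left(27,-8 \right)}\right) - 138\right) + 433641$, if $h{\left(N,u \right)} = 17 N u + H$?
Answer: $- \frac{7185027}{32} \approx -2.2453 \cdot 10^{5}$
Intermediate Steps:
$h{\left(N,u \right)} = 9 + 17 N u$ ($h{\left(N,u \right)} = 17 N u + 9 = 9 + 17 N u$)
$173 \left(\left(\frac{-187 - 146}{23 + 73} + h{\left(27,-8 \right)}\right) - 138\right) + 433641 = 173 \left(\left(\frac{-187 - 146}{23 + 73} + \left(9 + 17 \cdot 27 \left(-8\right)\right)\right) - 138\right) + 433641 = 173 \left(\left(- \frac{333}{96} + \left(9 - 3672\right)\right) - 138\right) + 433641 = 173 \left(\left(\left(-333\right) \frac{1}{96} - 3663\right) - 138\right) + 433641 = 173 \left(\left(- \frac{111}{32} - 3663\right) - 138\right) + 433641 = 173 \left(- \frac{117327}{32} - 138\right) + 433641 = 173 \left(- \frac{121743}{32}\right) + 433641 = - \frac{21061539}{32} + 433641 = - \frac{7185027}{32}$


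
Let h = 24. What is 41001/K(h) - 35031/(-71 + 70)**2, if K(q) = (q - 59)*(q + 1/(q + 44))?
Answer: -2004984873/57155 ≈ -35080.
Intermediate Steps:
K(q) = (-59 + q)*(q + 1/(44 + q))
41001/K(h) - 35031/(-71 + 70)**2 = 41001/(((-59 + 24**3 - 2595*24 - 15*24**2)/(44 + 24))) - 35031/(-71 + 70)**2 = 41001/(((-59 + 13824 - 62280 - 15*576)/68)) - 35031/((-1)**2) = 41001/(((-59 + 13824 - 62280 - 8640)/68)) - 35031/1 = 41001/(((1/68)*(-57155))) - 35031*1 = 41001/(-57155/68) - 35031 = 41001*(-68/57155) - 35031 = -2788068/57155 - 35031 = -2004984873/57155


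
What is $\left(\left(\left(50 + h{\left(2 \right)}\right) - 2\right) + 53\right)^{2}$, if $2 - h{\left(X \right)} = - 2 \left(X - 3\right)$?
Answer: $10201$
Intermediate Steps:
$h{\left(X \right)} = -4 + 2 X$ ($h{\left(X \right)} = 2 - - 2 \left(X - 3\right) = 2 - - 2 \left(-3 + X\right) = 2 - \left(6 - 2 X\right) = 2 + \left(-6 + 2 X\right) = -4 + 2 X$)
$\left(\left(\left(50 + h{\left(2 \right)}\right) - 2\right) + 53\right)^{2} = \left(\left(\left(50 + \left(-4 + 2 \cdot 2\right)\right) - 2\right) + 53\right)^{2} = \left(\left(\left(50 + \left(-4 + 4\right)\right) - 2\right) + 53\right)^{2} = \left(\left(\left(50 + 0\right) - 2\right) + 53\right)^{2} = \left(\left(50 - 2\right) + 53\right)^{2} = \left(48 + 53\right)^{2} = 101^{2} = 10201$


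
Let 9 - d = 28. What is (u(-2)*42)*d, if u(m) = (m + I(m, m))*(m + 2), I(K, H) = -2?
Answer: 0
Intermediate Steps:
d = -19 (d = 9 - 1*28 = 9 - 28 = -19)
u(m) = (-2 + m)*(2 + m) (u(m) = (m - 2)*(m + 2) = (-2 + m)*(2 + m))
(u(-2)*42)*d = ((-4 + (-2)²)*42)*(-19) = ((-4 + 4)*42)*(-19) = (0*42)*(-19) = 0*(-19) = 0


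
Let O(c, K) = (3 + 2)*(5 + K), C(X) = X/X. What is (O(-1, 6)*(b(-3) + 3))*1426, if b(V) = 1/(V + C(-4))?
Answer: 196075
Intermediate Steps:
C(X) = 1
O(c, K) = 25 + 5*K (O(c, K) = 5*(5 + K) = 25 + 5*K)
b(V) = 1/(1 + V) (b(V) = 1/(V + 1) = 1/(1 + V))
(O(-1, 6)*(b(-3) + 3))*1426 = ((25 + 5*6)*(1/(1 - 3) + 3))*1426 = ((25 + 30)*(1/(-2) + 3))*1426 = (55*(-1/2 + 3))*1426 = (55*(5/2))*1426 = (275/2)*1426 = 196075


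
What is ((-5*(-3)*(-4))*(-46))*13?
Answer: 35880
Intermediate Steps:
((-5*(-3)*(-4))*(-46))*13 = ((15*(-4))*(-46))*13 = -60*(-46)*13 = 2760*13 = 35880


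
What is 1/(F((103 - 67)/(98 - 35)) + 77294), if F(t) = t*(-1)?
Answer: 7/541054 ≈ 1.2938e-5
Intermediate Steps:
F(t) = -t
1/(F((103 - 67)/(98 - 35)) + 77294) = 1/(-(103 - 67)/(98 - 35) + 77294) = 1/(-36/63 + 77294) = 1/(-1*4/7 + 77294) = 1/(-4/7 + 77294) = 1/(541054/7) = 7/541054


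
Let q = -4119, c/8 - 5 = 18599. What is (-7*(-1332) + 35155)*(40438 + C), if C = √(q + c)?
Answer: 1798641802 + 44479*√144713 ≈ 1.8156e+9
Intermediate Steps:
c = 148832 (c = 40 + 8*18599 = 40 + 148792 = 148832)
C = √144713 (C = √(-4119 + 148832) = √144713 ≈ 380.41)
(-7*(-1332) + 35155)*(40438 + C) = (-7*(-1332) + 35155)*(40438 + √144713) = (9324 + 35155)*(40438 + √144713) = 44479*(40438 + √144713) = 1798641802 + 44479*√144713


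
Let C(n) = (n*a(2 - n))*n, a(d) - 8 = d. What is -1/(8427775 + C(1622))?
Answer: 1/4232557233 ≈ 2.3626e-10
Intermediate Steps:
a(d) = 8 + d
C(n) = n**2*(10 - n) (C(n) = (n*(8 + (2 - n)))*n = (n*(10 - n))*n = n**2*(10 - n))
-1/(8427775 + C(1622)) = -1/(8427775 + 1622**2*(10 - 1*1622)) = -1/(8427775 + 2630884*(10 - 1622)) = -1/(8427775 + 2630884*(-1612)) = -1/(8427775 - 4240985008) = -1/(-4232557233) = -1*(-1/4232557233) = 1/4232557233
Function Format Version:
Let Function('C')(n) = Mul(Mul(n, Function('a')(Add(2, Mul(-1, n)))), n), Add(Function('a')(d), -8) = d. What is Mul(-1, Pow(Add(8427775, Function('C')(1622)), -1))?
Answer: Rational(1, 4232557233) ≈ 2.3626e-10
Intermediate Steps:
Function('a')(d) = Add(8, d)
Function('C')(n) = Mul(Pow(n, 2), Add(10, Mul(-1, n))) (Function('C')(n) = Mul(Mul(n, Add(8, Add(2, Mul(-1, n)))), n) = Mul(Mul(n, Add(10, Mul(-1, n))), n) = Mul(Pow(n, 2), Add(10, Mul(-1, n))))
Mul(-1, Pow(Add(8427775, Function('C')(1622)), -1)) = Mul(-1, Pow(Add(8427775, Mul(Pow(1622, 2), Add(10, Mul(-1, 1622)))), -1)) = Mul(-1, Pow(Add(8427775, Mul(2630884, Add(10, -1622))), -1)) = Mul(-1, Pow(Add(8427775, Mul(2630884, -1612)), -1)) = Mul(-1, Pow(Add(8427775, -4240985008), -1)) = Mul(-1, Pow(-4232557233, -1)) = Mul(-1, Rational(-1, 4232557233)) = Rational(1, 4232557233)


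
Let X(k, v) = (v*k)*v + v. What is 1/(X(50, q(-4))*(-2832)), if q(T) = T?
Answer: -1/2254272 ≈ -4.4360e-7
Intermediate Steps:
X(k, v) = v + k*v**2 (X(k, v) = (k*v)*v + v = k*v**2 + v = v + k*v**2)
1/(X(50, q(-4))*(-2832)) = 1/(-4*(1 + 50*(-4))*(-2832)) = 1/(-4*(1 - 200)*(-2832)) = 1/(-4*(-199)*(-2832)) = 1/(796*(-2832)) = 1/(-2254272) = -1/2254272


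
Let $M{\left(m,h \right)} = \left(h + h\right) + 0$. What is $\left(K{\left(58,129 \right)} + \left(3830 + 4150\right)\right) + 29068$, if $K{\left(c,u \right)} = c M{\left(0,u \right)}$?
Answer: $52012$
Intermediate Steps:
$M{\left(m,h \right)} = 2 h$ ($M{\left(m,h \right)} = 2 h + 0 = 2 h$)
$K{\left(c,u \right)} = 2 c u$ ($K{\left(c,u \right)} = c 2 u = 2 c u$)
$\left(K{\left(58,129 \right)} + \left(3830 + 4150\right)\right) + 29068 = \left(2 \cdot 58 \cdot 129 + \left(3830 + 4150\right)\right) + 29068 = \left(14964 + 7980\right) + 29068 = 22944 + 29068 = 52012$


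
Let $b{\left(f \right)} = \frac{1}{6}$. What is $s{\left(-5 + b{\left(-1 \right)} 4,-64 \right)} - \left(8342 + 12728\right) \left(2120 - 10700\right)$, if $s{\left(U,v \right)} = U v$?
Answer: $\frac{542342632}{3} \approx 1.8078 \cdot 10^{8}$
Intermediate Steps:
$b{\left(f \right)} = \frac{1}{6}$
$s{\left(-5 + b{\left(-1 \right)} 4,-64 \right)} - \left(8342 + 12728\right) \left(2120 - 10700\right) = \left(-5 + \frac{1}{6} \cdot 4\right) \left(-64\right) - \left(8342 + 12728\right) \left(2120 - 10700\right) = \left(-5 + \frac{2}{3}\right) \left(-64\right) - 21070 \left(-8580\right) = \left(- \frac{13}{3}\right) \left(-64\right) - -180780600 = \frac{832}{3} + 180780600 = \frac{542342632}{3}$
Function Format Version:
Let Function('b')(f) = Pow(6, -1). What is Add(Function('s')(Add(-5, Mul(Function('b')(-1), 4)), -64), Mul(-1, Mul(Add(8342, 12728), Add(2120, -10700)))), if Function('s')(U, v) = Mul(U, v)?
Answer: Rational(542342632, 3) ≈ 1.8078e+8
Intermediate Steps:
Function('b')(f) = Rational(1, 6)
Add(Function('s')(Add(-5, Mul(Function('b')(-1), 4)), -64), Mul(-1, Mul(Add(8342, 12728), Add(2120, -10700)))) = Add(Mul(Add(-5, Mul(Rational(1, 6), 4)), -64), Mul(-1, Mul(Add(8342, 12728), Add(2120, -10700)))) = Add(Mul(Add(-5, Rational(2, 3)), -64), Mul(-1, Mul(21070, -8580))) = Add(Mul(Rational(-13, 3), -64), Mul(-1, -180780600)) = Add(Rational(832, 3), 180780600) = Rational(542342632, 3)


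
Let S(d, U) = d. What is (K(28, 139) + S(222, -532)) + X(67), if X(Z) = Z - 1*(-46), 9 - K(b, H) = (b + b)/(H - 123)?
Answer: 681/2 ≈ 340.50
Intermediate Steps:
K(b, H) = 9 - 2*b/(-123 + H) (K(b, H) = 9 - (b + b)/(H - 123) = 9 - 2*b/(-123 + H))
X(Z) = 46 + Z (X(Z) = Z + 46 = 46 + Z)
(K(28, 139) + S(222, -532)) + X(67) = ((-1107 - 2*28 + 9*139)/(-123 + 139) + 222) + (46 + 67) = ((-1107 - 56 + 1251)/16 + 222) + 113 = ((1/16)*88 + 222) + 113 = (11/2 + 222) + 113 = 455/2 + 113 = 681/2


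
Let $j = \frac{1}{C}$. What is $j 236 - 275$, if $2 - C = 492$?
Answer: $- \frac{67493}{245} \approx -275.48$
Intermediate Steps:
$C = -490$ ($C = 2 - 492 = -490$)
$j = - \frac{1}{490}$ ($j = \frac{1}{-490} = - \frac{1}{490} \approx -0.0020408$)
$j 236 - 275 = \left(- \frac{1}{490}\right) 236 - 275 = - \frac{118}{245} - 275 = - \frac{67493}{245}$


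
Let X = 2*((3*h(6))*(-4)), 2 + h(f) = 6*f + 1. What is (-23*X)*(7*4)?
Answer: 540960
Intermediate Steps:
h(f) = -1 + 6*f (h(f) = -2 + (6*f + 1) = -2 + (1 + 6*f) = -1 + 6*f)
X = -840 (X = 2*((3*(-1 + 6*6))*(-4)) = 2*((3*(-1 + 36))*(-4)) = 2*((3*35)*(-4)) = 2*(105*(-4)) = 2*(-420) = -840)
(-23*X)*(7*4) = (-23*(-840))*(7*4) = 19320*28 = 540960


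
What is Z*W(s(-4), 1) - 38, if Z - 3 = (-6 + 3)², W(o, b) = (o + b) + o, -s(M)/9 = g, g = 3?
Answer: -674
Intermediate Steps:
s(M) = -27 (s(M) = -9*3 = -27)
W(o, b) = b + 2*o (W(o, b) = (b + o) + o = b + 2*o)
Z = 12 (Z = 3 + (-6 + 3)² = 3 + (-3)² = 3 + 9 = 12)
Z*W(s(-4), 1) - 38 = 12*(1 + 2*(-27)) - 38 = 12*(1 - 54) - 38 = 12*(-53) - 38 = -636 - 38 = -674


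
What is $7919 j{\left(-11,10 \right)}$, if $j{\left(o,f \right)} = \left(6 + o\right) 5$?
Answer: $-197975$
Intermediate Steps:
$j{\left(o,f \right)} = 30 + 5 o$
$7919 j{\left(-11,10 \right)} = 7919 \left(30 + 5 \left(-11\right)\right) = 7919 \left(30 - 55\right) = 7919 \left(-25\right) = -197975$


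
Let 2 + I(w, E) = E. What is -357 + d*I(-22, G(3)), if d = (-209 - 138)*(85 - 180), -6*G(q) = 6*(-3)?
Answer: 32608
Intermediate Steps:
G(q) = 3 (G(q) = -(-3) = -⅙*(-18) = 3)
I(w, E) = -2 + E
d = 32965 (d = -347*(-95) = 32965)
-357 + d*I(-22, G(3)) = -357 + 32965*(-2 + 3) = -357 + 32965*1 = -357 + 32965 = 32608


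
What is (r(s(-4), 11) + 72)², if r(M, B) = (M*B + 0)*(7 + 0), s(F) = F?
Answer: 55696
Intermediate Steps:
r(M, B) = 7*B*M (r(M, B) = (B*M + 0)*7 = (B*M)*7 = 7*B*M)
(r(s(-4), 11) + 72)² = (7*11*(-4) + 72)² = (-308 + 72)² = (-236)² = 55696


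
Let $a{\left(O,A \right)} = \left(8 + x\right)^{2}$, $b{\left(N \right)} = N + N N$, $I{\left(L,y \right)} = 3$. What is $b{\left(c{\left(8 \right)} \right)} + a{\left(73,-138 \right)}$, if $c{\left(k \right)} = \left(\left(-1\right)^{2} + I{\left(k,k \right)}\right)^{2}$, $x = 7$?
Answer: $497$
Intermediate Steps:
$c{\left(k \right)} = 16$ ($c{\left(k \right)} = \left(\left(-1\right)^{2} + 3\right)^{2} = \left(1 + 3\right)^{2} = 4^{2} = 16$)
$b{\left(N \right)} = N + N^{2}$
$a{\left(O,A \right)} = 225$ ($a{\left(O,A \right)} = \left(8 + 7\right)^{2} = 15^{2} = 225$)
$b{\left(c{\left(8 \right)} \right)} + a{\left(73,-138 \right)} = 16 \left(1 + 16\right) + 225 = 16 \cdot 17 + 225 = 272 + 225 = 497$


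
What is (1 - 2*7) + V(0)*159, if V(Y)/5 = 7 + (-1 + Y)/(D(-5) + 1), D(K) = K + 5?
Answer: 4757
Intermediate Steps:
D(K) = 5 + K
V(Y) = 30 + 5*Y (V(Y) = 5*(7 + (-1 + Y)/((5 - 5) + 1)) = 5*(7 + (-1 + Y)/(0 + 1)) = 5*(7 + (-1 + Y)/1) = 5*(7 + (-1 + Y)*1) = 5*(7 + (-1 + Y)) = 5*(6 + Y) = 30 + 5*Y)
(1 - 2*7) + V(0)*159 = (1 - 2*7) + (30 + 5*0)*159 = (1 - 14) + (30 + 0)*159 = -13 + 30*159 = -13 + 4770 = 4757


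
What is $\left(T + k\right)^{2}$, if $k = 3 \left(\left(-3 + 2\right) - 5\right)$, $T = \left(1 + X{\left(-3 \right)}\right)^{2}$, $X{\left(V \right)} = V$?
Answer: $196$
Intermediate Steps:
$T = 4$ ($T = \left(1 - 3\right)^{2} = \left(-2\right)^{2} = 4$)
$k = -18$ ($k = 3 \left(-1 - 5\right) = 3 \left(-6\right) = -18$)
$\left(T + k\right)^{2} = \left(4 - 18\right)^{2} = \left(-14\right)^{2} = 196$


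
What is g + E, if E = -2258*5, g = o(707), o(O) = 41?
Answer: -11249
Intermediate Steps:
g = 41
E = -11290
g + E = 41 - 11290 = -11249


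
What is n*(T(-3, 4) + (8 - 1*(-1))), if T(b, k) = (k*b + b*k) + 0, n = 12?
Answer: -180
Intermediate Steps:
T(b, k) = 2*b*k (T(b, k) = (b*k + b*k) + 0 = 2*b*k + 0 = 2*b*k)
n*(T(-3, 4) + (8 - 1*(-1))) = 12*(2*(-3)*4 + (8 - 1*(-1))) = 12*(-24 + (8 + 1)) = 12*(-24 + 9) = 12*(-15) = -180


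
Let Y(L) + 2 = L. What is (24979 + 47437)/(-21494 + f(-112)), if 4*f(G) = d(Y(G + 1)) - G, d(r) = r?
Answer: -289664/85977 ≈ -3.3691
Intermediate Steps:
Y(L) = -2 + L
f(G) = -¼ (f(G) = ((-2 + (G + 1)) - G)/4 = ((-2 + (1 + G)) - G)/4 = ((-1 + G) - G)/4 = (¼)*(-1) = -¼)
(24979 + 47437)/(-21494 + f(-112)) = (24979 + 47437)/(-21494 - ¼) = 72416/(-85977/4) = 72416*(-4/85977) = -289664/85977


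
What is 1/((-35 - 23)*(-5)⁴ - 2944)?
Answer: -1/39194 ≈ -2.5514e-5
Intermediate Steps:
1/((-35 - 23)*(-5)⁴ - 2944) = 1/(-58*625 - 2944) = 1/(-36250 - 2944) = 1/(-39194) = -1/39194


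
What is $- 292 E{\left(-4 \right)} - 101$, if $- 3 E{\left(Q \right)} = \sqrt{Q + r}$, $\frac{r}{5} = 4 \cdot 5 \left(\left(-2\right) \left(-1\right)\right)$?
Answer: $\frac{3785}{3} \approx 1261.7$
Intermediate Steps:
$r = 200$ ($r = 5 \cdot 4 \cdot 5 \left(\left(-2\right) \left(-1\right)\right) = 5 \cdot 20 \cdot 2 = 5 \cdot 40 = 200$)
$E{\left(Q \right)} = - \frac{\sqrt{200 + Q}}{3}$ ($E{\left(Q \right)} = - \frac{\sqrt{Q + 200}}{3} = - \frac{\sqrt{200 + Q}}{3}$)
$- 292 E{\left(-4 \right)} - 101 = - 292 \left(- \frac{\sqrt{200 - 4}}{3}\right) - 101 = - 292 \left(- \frac{\sqrt{196}}{3}\right) - 101 = - 292 \left(\left(- \frac{1}{3}\right) 14\right) - 101 = \left(-292\right) \left(- \frac{14}{3}\right) - 101 = \frac{4088}{3} - 101 = \frac{3785}{3}$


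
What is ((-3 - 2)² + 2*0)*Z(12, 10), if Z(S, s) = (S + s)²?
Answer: 12100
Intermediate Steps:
((-3 - 2)² + 2*0)*Z(12, 10) = ((-3 - 2)² + 2*0)*(12 + 10)² = ((-5)² + 0)*22² = (25 + 0)*484 = 25*484 = 12100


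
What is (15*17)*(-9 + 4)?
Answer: -1275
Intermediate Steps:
(15*17)*(-9 + 4) = 255*(-5) = -1275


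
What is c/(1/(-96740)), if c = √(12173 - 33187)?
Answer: -96740*I*√21014 ≈ -1.4024e+7*I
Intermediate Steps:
c = I*√21014 (c = √(-21014) = I*√21014 ≈ 144.96*I)
c/(1/(-96740)) = (I*√21014)/(1/(-96740)) = (I*√21014)/(-1/96740) = (I*√21014)*(-96740) = -96740*I*√21014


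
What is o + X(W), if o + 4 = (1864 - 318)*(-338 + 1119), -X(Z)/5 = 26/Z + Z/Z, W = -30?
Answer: 3622264/3 ≈ 1.2074e+6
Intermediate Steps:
X(Z) = -5 - 130/Z (X(Z) = -5*(26/Z + Z/Z) = -5*(26/Z + 1) = -5*(1 + 26/Z) = -5 - 130/Z)
o = 1207422 (o = -4 + (1864 - 318)*(-338 + 1119) = -4 + 1546*781 = -4 + 1207426 = 1207422)
o + X(W) = 1207422 + (-5 - 130/(-30)) = 1207422 + (-5 - 130*(-1/30)) = 1207422 + (-5 + 13/3) = 1207422 - 2/3 = 3622264/3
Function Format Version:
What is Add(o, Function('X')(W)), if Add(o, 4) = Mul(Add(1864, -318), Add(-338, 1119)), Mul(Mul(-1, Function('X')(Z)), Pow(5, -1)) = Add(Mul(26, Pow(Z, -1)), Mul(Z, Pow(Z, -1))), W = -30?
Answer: Rational(3622264, 3) ≈ 1.2074e+6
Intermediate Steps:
Function('X')(Z) = Add(-5, Mul(-130, Pow(Z, -1))) (Function('X')(Z) = Mul(-5, Add(Mul(26, Pow(Z, -1)), Mul(Z, Pow(Z, -1)))) = Mul(-5, Add(Mul(26, Pow(Z, -1)), 1)) = Mul(-5, Add(1, Mul(26, Pow(Z, -1)))) = Add(-5, Mul(-130, Pow(Z, -1))))
o = 1207422 (o = Add(-4, Mul(Add(1864, -318), Add(-338, 1119))) = Add(-4, Mul(1546, 781)) = Add(-4, 1207426) = 1207422)
Add(o, Function('X')(W)) = Add(1207422, Add(-5, Mul(-130, Pow(-30, -1)))) = Add(1207422, Add(-5, Mul(-130, Rational(-1, 30)))) = Add(1207422, Add(-5, Rational(13, 3))) = Add(1207422, Rational(-2, 3)) = Rational(3622264, 3)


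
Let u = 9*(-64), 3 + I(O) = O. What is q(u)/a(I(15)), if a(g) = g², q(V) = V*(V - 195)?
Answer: 3084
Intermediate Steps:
I(O) = -3 + O
u = -576
q(V) = V*(-195 + V)
q(u)/a(I(15)) = (-576*(-195 - 576))/((-3 + 15)²) = (-576*(-771))/(12²) = 444096/144 = 444096*(1/144) = 3084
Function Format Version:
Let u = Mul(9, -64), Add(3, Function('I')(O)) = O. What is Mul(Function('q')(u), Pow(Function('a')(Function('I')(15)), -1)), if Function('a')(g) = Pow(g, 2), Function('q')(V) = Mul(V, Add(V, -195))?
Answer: 3084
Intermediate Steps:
Function('I')(O) = Add(-3, O)
u = -576
Function('q')(V) = Mul(V, Add(-195, V))
Mul(Function('q')(u), Pow(Function('a')(Function('I')(15)), -1)) = Mul(Mul(-576, Add(-195, -576)), Pow(Pow(Add(-3, 15), 2), -1)) = Mul(Mul(-576, -771), Pow(Pow(12, 2), -1)) = Mul(444096, Pow(144, -1)) = Mul(444096, Rational(1, 144)) = 3084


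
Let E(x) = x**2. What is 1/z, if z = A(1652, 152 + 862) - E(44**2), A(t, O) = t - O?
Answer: -1/3747458 ≈ -2.6685e-7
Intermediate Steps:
z = -3747458 (z = (1652 - (152 + 862)) - (44**2)**2 = (1652 - 1*1014) - 1*1936**2 = (1652 - 1014) - 1*3748096 = 638 - 3748096 = -3747458)
1/z = 1/(-3747458) = -1/3747458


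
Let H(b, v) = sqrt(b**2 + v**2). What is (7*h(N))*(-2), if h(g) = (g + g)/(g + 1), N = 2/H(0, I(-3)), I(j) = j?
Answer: -56/5 ≈ -11.200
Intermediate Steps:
N = 2/3 (N = 2/(sqrt(0**2 + (-3)**2)) = 2/(sqrt(0 + 9)) = 2/(sqrt(9)) = 2/3 ≈ 0.66667)
h(g) = 2*g/(1 + g) (h(g) = (2*g)/(1 + g) = 2*g/(1 + g))
(7*h(N))*(-2) = (7*(2*(2/3)/(1 + 2/3)))*(-2) = (7*(2*(2/3)/(5/3)))*(-2) = (7*(2*(2/3)*(3/5)))*(-2) = (7*(4/5))*(-2) = (28/5)*(-2) = -56/5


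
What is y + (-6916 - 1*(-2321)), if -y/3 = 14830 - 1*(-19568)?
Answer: -107789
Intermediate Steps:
y = -103194 (y = -3*(14830 - 1*(-19568)) = -3*(14830 + 19568) = -3*34398 = -103194)
y + (-6916 - 1*(-2321)) = -103194 + (-6916 - 1*(-2321)) = -103194 + (-6916 + 2321) = -103194 - 4595 = -107789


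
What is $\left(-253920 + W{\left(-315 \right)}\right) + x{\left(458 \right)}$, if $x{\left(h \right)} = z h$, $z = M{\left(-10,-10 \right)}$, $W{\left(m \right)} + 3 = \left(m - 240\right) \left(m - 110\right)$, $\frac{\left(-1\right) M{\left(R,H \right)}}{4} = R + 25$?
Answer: $-45528$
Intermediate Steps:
$M{\left(R,H \right)} = -100 - 4 R$ ($M{\left(R,H \right)} = - 4 \left(R + 25\right) = - 4 \left(25 + R\right) = -100 - 4 R$)
$W{\left(m \right)} = -3 + \left(-240 + m\right) \left(-110 + m\right)$ ($W{\left(m \right)} = -3 + \left(m - 240\right) \left(m - 110\right) = -3 + \left(-240 + m\right) \left(-110 + m\right)$)
$z = -60$ ($z = -100 - -40 = -100 + 40 = -60$)
$x{\left(h \right)} = - 60 h$
$\left(-253920 + W{\left(-315 \right)}\right) + x{\left(458 \right)} = \left(-253920 + \left(26397 + \left(-315\right)^{2} - -110250\right)\right) - 27480 = \left(-253920 + \left(26397 + 99225 + 110250\right)\right) - 27480 = \left(-253920 + 235872\right) - 27480 = -18048 - 27480 = -45528$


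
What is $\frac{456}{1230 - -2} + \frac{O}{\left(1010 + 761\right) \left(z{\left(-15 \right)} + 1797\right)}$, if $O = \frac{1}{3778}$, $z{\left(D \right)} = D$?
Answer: $\frac{630440797}{1703296188} \approx 0.37013$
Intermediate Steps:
$O = \frac{1}{3778} \approx 0.00026469$
$\frac{456}{1230 - -2} + \frac{O}{\left(1010 + 761\right) \left(z{\left(-15 \right)} + 1797\right)} = \frac{456}{1230 - -2} + \frac{1}{3778 \left(1010 + 761\right) \left(-15 + 1797\right)} = \frac{456}{1230 + 2} + \frac{1}{3778 \cdot 1771 \cdot 1782} = \frac{456}{1232} + \frac{1}{3778 \cdot 3155922} = 456 \cdot \frac{1}{1232} + \frac{1}{3778} \cdot \frac{1}{3155922} = \frac{57}{154} + \frac{1}{11923073316} = \frac{630440797}{1703296188}$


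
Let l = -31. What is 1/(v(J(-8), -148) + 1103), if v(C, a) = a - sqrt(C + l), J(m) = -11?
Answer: 955/912067 + I*sqrt(42)/912067 ≈ 0.0010471 + 7.1056e-6*I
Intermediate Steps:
v(C, a) = a - sqrt(-31 + C) (v(C, a) = a - sqrt(C - 31) = a - sqrt(-31 + C))
1/(v(J(-8), -148) + 1103) = 1/((-148 - sqrt(-31 - 11)) + 1103) = 1/((-148 - sqrt(-42)) + 1103) = 1/((-148 - I*sqrt(42)) + 1103) = 1/(955 - I*sqrt(42))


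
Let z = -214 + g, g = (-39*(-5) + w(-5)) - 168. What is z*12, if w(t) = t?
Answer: -2304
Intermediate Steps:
g = 22 (g = (-39*(-5) - 5) - 168 = (195 - 5) - 168 = 190 - 168 = 22)
z = -192 (z = -214 + 22 = -192)
z*12 = -192*12 = -2304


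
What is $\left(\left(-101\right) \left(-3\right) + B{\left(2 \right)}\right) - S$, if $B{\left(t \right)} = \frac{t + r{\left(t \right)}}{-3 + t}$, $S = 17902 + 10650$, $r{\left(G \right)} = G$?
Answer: $-28253$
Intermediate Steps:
$S = 28552$
$B{\left(t \right)} = \frac{2 t}{-3 + t}$ ($B{\left(t \right)} = \frac{t + t}{-3 + t} = \frac{2 t}{-3 + t}$)
$\left(\left(-101\right) \left(-3\right) + B{\left(2 \right)}\right) - S = \left(\left(-101\right) \left(-3\right) + 2 \cdot 2 \frac{1}{-3 + 2}\right) - 28552 = \left(303 + 2 \cdot 2 \frac{1}{-1}\right) - 28552 = \left(303 + 2 \cdot 2 \left(-1\right)\right) - 28552 = \left(303 - 4\right) - 28552 = 299 - 28552 = -28253$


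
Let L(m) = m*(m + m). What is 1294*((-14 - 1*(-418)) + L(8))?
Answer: 688408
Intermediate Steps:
L(m) = 2*m² (L(m) = m*(2*m) = 2*m²)
1294*((-14 - 1*(-418)) + L(8)) = 1294*((-14 - 1*(-418)) + 2*8²) = 1294*((-14 + 418) + 2*64) = 1294*(404 + 128) = 1294*532 = 688408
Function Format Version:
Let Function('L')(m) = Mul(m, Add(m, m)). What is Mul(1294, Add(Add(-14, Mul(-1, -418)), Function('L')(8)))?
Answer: 688408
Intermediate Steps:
Function('L')(m) = Mul(2, Pow(m, 2)) (Function('L')(m) = Mul(m, Mul(2, m)) = Mul(2, Pow(m, 2)))
Mul(1294, Add(Add(-14, Mul(-1, -418)), Function('L')(8))) = Mul(1294, Add(Add(-14, Mul(-1, -418)), Mul(2, Pow(8, 2)))) = Mul(1294, Add(Add(-14, 418), Mul(2, 64))) = Mul(1294, Add(404, 128)) = Mul(1294, 532) = 688408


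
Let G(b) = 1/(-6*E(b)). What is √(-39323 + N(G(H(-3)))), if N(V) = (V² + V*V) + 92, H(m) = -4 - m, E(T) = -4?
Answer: I*√22597054/24 ≈ 198.07*I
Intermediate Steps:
G(b) = 1/24 (G(b) = 1/(-6*(-4)) = 1/24)
N(V) = 92 + 2*V² (N(V) = (V² + V²) + 92 = 2*V² + 92 = 92 + 2*V²)
√(-39323 + N(G(H(-3)))) = √(-39323 + (92 + 2*(1/24)²)) = √(-39323 + (92 + 2*(1/576))) = √(-39323 + (92 + 1/288)) = √(-39323 + 26497/288) = √(-11298527/288) = I*√22597054/24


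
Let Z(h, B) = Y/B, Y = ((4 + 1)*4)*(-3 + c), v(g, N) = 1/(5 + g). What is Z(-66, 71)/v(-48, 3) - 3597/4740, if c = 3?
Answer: -1199/1580 ≈ -0.75886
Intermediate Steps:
Y = 0 (Y = ((4 + 1)*4)*(-3 + 3) = (5*4)*0 = 20*0 = 0)
Z(h, B) = 0 (Z(h, B) = 0/B = 0)
Z(-66, 71)/v(-48, 3) - 3597/4740 = 0/(1/(5 - 48)) - 3597/4740 = 0/(1/(-43)) - 3597*1/4740 = 0/(-1/43) - 1199/1580 = 0*(-43) - 1199/1580 = 0 - 1199/1580 = -1199/1580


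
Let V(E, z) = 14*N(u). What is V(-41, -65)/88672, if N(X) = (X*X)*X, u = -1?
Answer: -7/44336 ≈ -0.00015789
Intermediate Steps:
N(X) = X³ (N(X) = X²*X = X³)
V(E, z) = -14 (V(E, z) = 14*(-1)³ = 14*(-1) = -14)
V(-41, -65)/88672 = -14/88672 = -14*1/88672 = -7/44336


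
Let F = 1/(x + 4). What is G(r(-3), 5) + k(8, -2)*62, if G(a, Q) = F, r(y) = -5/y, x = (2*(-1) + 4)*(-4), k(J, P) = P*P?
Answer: 991/4 ≈ 247.75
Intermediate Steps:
k(J, P) = P**2
x = -8 (x = (-2 + 4)*(-4) = 2*(-4) = -8)
F = -1/4 (F = 1/(-8 + 4) = 1/(-4) = -1/4 ≈ -0.25000)
G(a, Q) = -1/4
G(r(-3), 5) + k(8, -2)*62 = -1/4 + (-2)**2*62 = -1/4 + 4*62 = -1/4 + 248 = 991/4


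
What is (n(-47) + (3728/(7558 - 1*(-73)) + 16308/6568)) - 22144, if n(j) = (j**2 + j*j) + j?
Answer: -222660269883/12530102 ≈ -17770.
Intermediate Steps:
n(j) = j + 2*j**2 (n(j) = (j**2 + j**2) + j = 2*j**2 + j = j + 2*j**2)
(n(-47) + (3728/(7558 - 1*(-73)) + 16308/6568)) - 22144 = (-47*(1 + 2*(-47)) + (3728/(7558 - 1*(-73)) + 16308/6568)) - 22144 = (-47*(1 - 94) + (3728/(7558 + 73) + 16308*(1/6568))) - 22144 = (-47*(-93) + (3728/7631 + 4077/1642)) - 22144 = (4371 + (3728*(1/7631) + 4077/1642)) - 22144 = (4371 + (3728/7631 + 4077/1642)) - 22144 = (4371 + 37232963/12530102) - 22144 = 54806308805/12530102 - 22144 = -222660269883/12530102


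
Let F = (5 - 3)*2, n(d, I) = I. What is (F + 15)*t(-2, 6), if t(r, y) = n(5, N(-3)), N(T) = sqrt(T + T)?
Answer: 19*I*sqrt(6) ≈ 46.54*I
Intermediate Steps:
N(T) = sqrt(2)*sqrt(T) (N(T) = sqrt(2*T) = sqrt(2)*sqrt(T))
t(r, y) = I*sqrt(6) (t(r, y) = sqrt(2)*sqrt(-3) = sqrt(2)*(I*sqrt(3)) = I*sqrt(6))
F = 4 (F = 2*2 = 4)
(F + 15)*t(-2, 6) = (4 + 15)*(I*sqrt(6)) = 19*(I*sqrt(6)) = 19*I*sqrt(6)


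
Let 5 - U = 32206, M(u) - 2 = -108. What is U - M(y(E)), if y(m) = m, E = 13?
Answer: -32095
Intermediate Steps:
M(u) = -106 (M(u) = 2 - 108 = -106)
U = -32201 (U = 5 - 1*32206 = 5 - 32206 = -32201)
U - M(y(E)) = -32201 - 1*(-106) = -32201 + 106 = -32095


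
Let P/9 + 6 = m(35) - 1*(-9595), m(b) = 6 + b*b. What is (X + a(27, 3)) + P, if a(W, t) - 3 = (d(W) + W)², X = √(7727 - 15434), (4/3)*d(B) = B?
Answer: 1593849/16 + I*√7707 ≈ 99616.0 + 87.79*I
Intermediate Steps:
m(b) = 6 + b²
d(B) = 3*B/4
P = 97380 (P = -54 + 9*((6 + 35²) - 1*(-9595)) = -54 + 9*((6 + 1225) + 9595) = -54 + 9*(1231 + 9595) = -54 + 9*10826 = -54 + 97434 = 97380)
X = I*√7707 (X = √(-7707) = I*√7707 ≈ 87.79*I)
a(W, t) = 3 + 49*W²/16 (a(W, t) = 3 + (3*W/4 + W)² = 3 + (7*W/4)² = 3 + 49*W²/16)
(X + a(27, 3)) + P = (I*√7707 + (3 + (49/16)*27²)) + 97380 = (I*√7707 + (3 + (49/16)*729)) + 97380 = (I*√7707 + (3 + 35721/16)) + 97380 = (I*√7707 + 35769/16) + 97380 = (35769/16 + I*√7707) + 97380 = 1593849/16 + I*√7707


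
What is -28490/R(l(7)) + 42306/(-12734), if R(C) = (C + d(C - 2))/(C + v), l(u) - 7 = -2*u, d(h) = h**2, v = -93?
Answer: 245108347/6367 ≈ 38497.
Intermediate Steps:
l(u) = 7 - 2*u
R(C) = (C + (-2 + C)**2)/(-93 + C) (R(C) = (C + (C - 2)**2)/(C - 93) = (C + (-2 + C)**2)/(-93 + C))
-28490/R(l(7)) + 42306/(-12734) = -28490*(-93 + (7 - 2*7))/((7 - 2*7) + (-2 + (7 - 2*7))**2) + 42306/(-12734) = -28490*(-93 + (7 - 14))/((7 - 14) + (-2 + (7 - 14))**2) + 42306*(-1/12734) = -28490*(-93 - 7)/(-7 + (-2 - 7)**2) - 21153/6367 = -28490*(-100/(-7 + (-9)**2)) - 21153/6367 = -28490*(-100/(-7 + 81)) - 21153/6367 = -28490/((-1/100*74)) - 21153/6367 = -28490/(-37/50) - 21153/6367 = -28490*(-50/37) - 21153/6367 = 38500 - 21153/6367 = 245108347/6367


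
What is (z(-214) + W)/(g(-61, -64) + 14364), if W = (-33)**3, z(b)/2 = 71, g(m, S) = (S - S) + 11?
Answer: -7159/2875 ≈ -2.4901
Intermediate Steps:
g(m, S) = 11 (g(m, S) = 0 + 11 = 11)
z(b) = 142 (z(b) = 2*71 = 142)
W = -35937
(z(-214) + W)/(g(-61, -64) + 14364) = (142 - 35937)/(11 + 14364) = -35795/14375 = -35795*1/14375 = -7159/2875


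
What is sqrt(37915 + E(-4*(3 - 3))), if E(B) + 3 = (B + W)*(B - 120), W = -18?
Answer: 2*sqrt(10018) ≈ 200.18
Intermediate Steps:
E(B) = -3 + (-120 + B)*(-18 + B) (E(B) = -3 + (B - 18)*(B - 120) = -3 + (-18 + B)*(-120 + B) = -3 + (-120 + B)*(-18 + B))
sqrt(37915 + E(-4*(3 - 3))) = sqrt(37915 + (2157 + (-4*(3 - 3))**2 - (-552)*(3 - 3))) = sqrt(37915 + (2157 + (-4*0)**2 - (-552)*0)) = sqrt(37915 + (2157 + 0**2 - 138*0)) = sqrt(37915 + (2157 + 0 + 0)) = sqrt(37915 + 2157) = sqrt(40072) = 2*sqrt(10018)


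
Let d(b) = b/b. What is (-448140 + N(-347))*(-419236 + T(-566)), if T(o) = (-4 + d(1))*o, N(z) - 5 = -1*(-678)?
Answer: 186830300866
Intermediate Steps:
N(z) = 683 (N(z) = 5 - 1*(-678) = 5 + 678 = 683)
d(b) = 1
T(o) = -3*o (T(o) = (-4 + 1)*o = -3*o)
(-448140 + N(-347))*(-419236 + T(-566)) = (-448140 + 683)*(-419236 - 3*(-566)) = -447457*(-419236 + 1698) = -447457*(-417538) = 186830300866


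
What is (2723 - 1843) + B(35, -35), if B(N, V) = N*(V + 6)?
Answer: -135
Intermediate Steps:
B(N, V) = N*(6 + V)
(2723 - 1843) + B(35, -35) = (2723 - 1843) + 35*(6 - 35) = 880 + 35*(-29) = 880 - 1015 = -135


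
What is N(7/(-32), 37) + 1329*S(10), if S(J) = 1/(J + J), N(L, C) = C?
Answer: 2069/20 ≈ 103.45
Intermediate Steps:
S(J) = 1/(2*J)
N(7/(-32), 37) + 1329*S(10) = 37 + 1329*((1/2)/10) = 37 + 1329*((1/2)*(1/10)) = 37 + 1329*(1/20) = 37 + 1329/20 = 2069/20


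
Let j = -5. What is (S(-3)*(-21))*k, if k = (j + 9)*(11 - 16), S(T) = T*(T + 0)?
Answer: 3780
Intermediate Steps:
S(T) = T**2 (S(T) = T*T = T**2)
k = -20 (k = (-5 + 9)*(11 - 16) = 4*(-5) = -20)
(S(-3)*(-21))*k = ((-3)**2*(-21))*(-20) = (9*(-21))*(-20) = -189*(-20) = 3780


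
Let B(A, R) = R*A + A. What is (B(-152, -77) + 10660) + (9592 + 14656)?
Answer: 46460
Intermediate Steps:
B(A, R) = A + A*R (B(A, R) = A*R + A = A + A*R)
(B(-152, -77) + 10660) + (9592 + 14656) = (-152*(1 - 77) + 10660) + (9592 + 14656) = (-152*(-76) + 10660) + 24248 = (11552 + 10660) + 24248 = 22212 + 24248 = 46460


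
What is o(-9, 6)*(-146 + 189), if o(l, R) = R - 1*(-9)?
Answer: 645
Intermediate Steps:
o(l, R) = 9 + R (o(l, R) = R + 9 = 9 + R)
o(-9, 6)*(-146 + 189) = (9 + 6)*(-146 + 189) = 15*43 = 645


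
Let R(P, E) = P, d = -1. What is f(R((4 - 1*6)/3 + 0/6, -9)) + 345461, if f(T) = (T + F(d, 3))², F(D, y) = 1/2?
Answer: 12436597/36 ≈ 3.4546e+5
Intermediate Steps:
F(D, y) = ½
f(T) = (½ + T)² (f(T) = (T + ½)² = (½ + T)²)
f(R((4 - 1*6)/3 + 0/6, -9)) + 345461 = (1 + 2*((4 - 1*6)/3 + 0/6))²/4 + 345461 = (1 + 2*((4 - 6)*(⅓) + 0*(⅙)))²/4 + 345461 = (1 + 2*(-2*⅓ + 0))²/4 + 345461 = (1 + 2*(-⅔ + 0))²/4 + 345461 = (1 + 2*(-⅔))²/4 + 345461 = (1 - 4/3)²/4 + 345461 = (-⅓)²/4 + 345461 = (¼)*(⅑) + 345461 = 1/36 + 345461 = 12436597/36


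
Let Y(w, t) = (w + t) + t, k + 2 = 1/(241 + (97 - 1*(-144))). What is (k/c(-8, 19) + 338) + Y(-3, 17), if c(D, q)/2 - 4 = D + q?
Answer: 1778259/4820 ≈ 368.93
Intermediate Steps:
c(D, q) = 8 + 2*D + 2*q (c(D, q) = 8 + 2*(D + q) = 8 + (2*D + 2*q) = 8 + 2*D + 2*q)
k = -963/482 (k = -2 + 1/(241 + (97 - 1*(-144))) = -2 + 1/(241 + (97 + 144)) = -2 + 1/(241 + 241) = -2 + 1/482 = -963/482 ≈ -1.9979)
Y(w, t) = w + 2*t (Y(w, t) = (t + w) + t = w + 2*t)
(k/c(-8, 19) + 338) + Y(-3, 17) = (-963/(482*(8 + 2*(-8) + 2*19)) + 338) + (-3 + 2*17) = (-963/(482*(8 - 16 + 38)) + 338) + (-3 + 34) = (-963/482/30 + 338) + 31 = (-963/482*1/30 + 338) + 31 = (-321/4820 + 338) + 31 = 1628839/4820 + 31 = 1778259/4820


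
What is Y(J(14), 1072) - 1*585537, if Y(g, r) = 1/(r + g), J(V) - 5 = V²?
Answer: -745388600/1273 ≈ -5.8554e+5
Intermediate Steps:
J(V) = 5 + V²
Y(g, r) = 1/(g + r)
Y(J(14), 1072) - 1*585537 = 1/((5 + 14²) + 1072) - 1*585537 = 1/((5 + 196) + 1072) - 585537 = 1/(201 + 1072) - 585537 = 1/1273 - 585537 = -745388600/1273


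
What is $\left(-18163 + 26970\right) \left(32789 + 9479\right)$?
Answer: $372254276$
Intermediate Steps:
$\left(-18163 + 26970\right) \left(32789 + 9479\right) = 8807 \cdot 42268 = 372254276$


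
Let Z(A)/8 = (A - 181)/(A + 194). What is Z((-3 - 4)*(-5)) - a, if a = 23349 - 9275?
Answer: -3224114/229 ≈ -14079.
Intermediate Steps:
a = 14074
Z(A) = 8*(-181 + A)/(194 + A) (Z(A) = 8*((A - 181)/(A + 194)) = 8*((-181 + A)/(194 + A)) = 8*(-181 + A)/(194 + A))
Z((-3 - 4)*(-5)) - a = 8*(-181 + (-3 - 4)*(-5))/(194 + (-3 - 4)*(-5)) - 1*14074 = 8*(-181 - 7*(-5))/(194 - 7*(-5)) - 14074 = 8*(-181 + 35)/(194 + 35) - 14074 = 8*(-146)/229 - 14074 = 8*(1/229)*(-146) - 14074 = -1168/229 - 14074 = -3224114/229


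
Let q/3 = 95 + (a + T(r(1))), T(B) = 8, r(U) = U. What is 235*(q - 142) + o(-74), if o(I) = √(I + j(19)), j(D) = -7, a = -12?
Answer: 30785 + 9*I ≈ 30785.0 + 9.0*I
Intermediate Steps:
o(I) = √(-7 + I) (o(I) = √(I - 7) = √(-7 + I))
q = 273 (q = 3*(95 + (-12 + 8)) = 3*(95 - 4) = 3*91 = 273)
235*(q - 142) + o(-74) = 235*(273 - 142) + √(-7 - 74) = 235*131 + √(-81) = 30785 + 9*I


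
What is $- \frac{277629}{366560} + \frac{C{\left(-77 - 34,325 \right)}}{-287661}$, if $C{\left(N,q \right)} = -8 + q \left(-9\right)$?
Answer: $- \frac{78787915289}{105445016160} \approx -0.74719$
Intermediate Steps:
$C{\left(N,q \right)} = -8 - 9 q$
$- \frac{277629}{366560} + \frac{C{\left(-77 - 34,325 \right)}}{-287661} = - \frac{277629}{366560} + \frac{-8 - 2925}{-287661} = \left(-277629\right) \frac{1}{366560} + \left(-8 - 2925\right) \left(- \frac{1}{287661}\right) = - \frac{277629}{366560} - - \frac{2933}{287661} = - \frac{277629}{366560} + \frac{2933}{287661} = - \frac{78787915289}{105445016160}$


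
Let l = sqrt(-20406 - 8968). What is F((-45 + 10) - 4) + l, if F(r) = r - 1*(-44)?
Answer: 5 + I*sqrt(29374) ≈ 5.0 + 171.39*I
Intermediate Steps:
l = I*sqrt(29374) (l = sqrt(-29374) = I*sqrt(29374) ≈ 171.39*I)
F(r) = 44 + r (F(r) = r + 44 = 44 + r)
F((-45 + 10) - 4) + l = (44 + ((-45 + 10) - 4)) + I*sqrt(29374) = (44 + (-35 - 4)) + I*sqrt(29374) = (44 - 39) + I*sqrt(29374) = 5 + I*sqrt(29374)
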